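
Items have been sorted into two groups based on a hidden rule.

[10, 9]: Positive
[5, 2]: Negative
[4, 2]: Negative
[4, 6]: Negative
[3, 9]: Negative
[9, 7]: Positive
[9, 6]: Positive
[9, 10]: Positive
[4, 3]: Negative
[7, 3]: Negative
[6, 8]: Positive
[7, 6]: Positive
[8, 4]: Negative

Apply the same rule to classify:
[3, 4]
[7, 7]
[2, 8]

Negative, Positive, Negative

All 'Positive' examples share one property — sum ≥ 13 — and every 'Negative' example lacks it.
Negative: [3, 4], since 3+4 = 7. Positive: [7, 7], since 7+7 = 14. Negative: [2, 8], since 2+8 = 10.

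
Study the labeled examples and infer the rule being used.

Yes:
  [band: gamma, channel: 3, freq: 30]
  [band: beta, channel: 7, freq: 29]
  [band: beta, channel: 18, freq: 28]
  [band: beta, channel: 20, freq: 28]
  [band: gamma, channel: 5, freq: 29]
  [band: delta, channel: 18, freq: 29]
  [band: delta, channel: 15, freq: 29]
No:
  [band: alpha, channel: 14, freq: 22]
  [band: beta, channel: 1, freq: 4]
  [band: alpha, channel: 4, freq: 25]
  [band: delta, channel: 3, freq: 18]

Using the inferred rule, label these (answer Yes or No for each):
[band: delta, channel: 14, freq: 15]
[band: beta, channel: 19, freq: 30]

No, Yes

The distinguishing property — freq ≥ 28 — holds for all the 'Yes' cases and none of the 'No' cases.
[band: delta, channel: 14, freq: 15]: freq = 15, doesn't match → No. [band: beta, channel: 19, freq: 30]: freq = 30, matches → Yes.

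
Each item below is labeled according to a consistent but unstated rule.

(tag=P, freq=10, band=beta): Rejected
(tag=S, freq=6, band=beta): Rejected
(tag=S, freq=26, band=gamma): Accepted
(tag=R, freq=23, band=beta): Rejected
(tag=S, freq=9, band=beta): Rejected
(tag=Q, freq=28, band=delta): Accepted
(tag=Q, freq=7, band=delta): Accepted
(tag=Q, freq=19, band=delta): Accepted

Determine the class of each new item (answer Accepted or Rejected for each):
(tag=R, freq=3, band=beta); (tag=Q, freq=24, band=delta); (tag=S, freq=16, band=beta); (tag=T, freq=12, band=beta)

Rejected, Accepted, Rejected, Rejected

Rule: band is not beta. This holds for each 'Accepted' example and fails for each 'Rejected' one.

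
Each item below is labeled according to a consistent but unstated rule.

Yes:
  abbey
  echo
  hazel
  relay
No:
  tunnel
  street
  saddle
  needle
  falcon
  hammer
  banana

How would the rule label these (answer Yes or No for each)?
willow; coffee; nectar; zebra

'Yes' ⟺ length ≤ 5.
No: willow, since length 6.
No: coffee, since length 6.
No: nectar, since length 6.
Yes: zebra, since length 5.

No, No, No, Yes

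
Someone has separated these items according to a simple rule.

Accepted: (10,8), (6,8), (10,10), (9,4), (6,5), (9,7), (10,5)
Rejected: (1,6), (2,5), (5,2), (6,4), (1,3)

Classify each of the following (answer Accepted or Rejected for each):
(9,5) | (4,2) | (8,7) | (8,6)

The classifier is using: sum ≥ 11.
(9,5) — 9+5 = 14, hence Accepted. (4,2) — 4+2 = 6, hence Rejected. (8,7) — 8+7 = 15, hence Accepted. (8,6) — 8+6 = 14, hence Accepted.

Accepted, Rejected, Accepted, Accepted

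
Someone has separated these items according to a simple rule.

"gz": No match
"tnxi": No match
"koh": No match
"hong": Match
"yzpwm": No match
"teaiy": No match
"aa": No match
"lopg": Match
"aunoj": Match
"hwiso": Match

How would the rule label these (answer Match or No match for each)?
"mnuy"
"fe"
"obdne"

No match, No match, Match

Every 'Match' example satisfies: length ≥ 4 AND contains 'o'. None of the 'No match' examples do.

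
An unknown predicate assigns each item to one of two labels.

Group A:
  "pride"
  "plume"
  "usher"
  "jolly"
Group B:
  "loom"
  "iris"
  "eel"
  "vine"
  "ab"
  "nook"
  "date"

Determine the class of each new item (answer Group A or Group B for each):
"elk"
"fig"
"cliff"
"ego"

The pattern is that an item is 'Group A' exactly when: length 5.
"elk" → length 3 → Group B. "fig" → length 3 → Group B. "cliff" → length 5 → Group A. "ego" → length 3 → Group B.

Group B, Group B, Group A, Group B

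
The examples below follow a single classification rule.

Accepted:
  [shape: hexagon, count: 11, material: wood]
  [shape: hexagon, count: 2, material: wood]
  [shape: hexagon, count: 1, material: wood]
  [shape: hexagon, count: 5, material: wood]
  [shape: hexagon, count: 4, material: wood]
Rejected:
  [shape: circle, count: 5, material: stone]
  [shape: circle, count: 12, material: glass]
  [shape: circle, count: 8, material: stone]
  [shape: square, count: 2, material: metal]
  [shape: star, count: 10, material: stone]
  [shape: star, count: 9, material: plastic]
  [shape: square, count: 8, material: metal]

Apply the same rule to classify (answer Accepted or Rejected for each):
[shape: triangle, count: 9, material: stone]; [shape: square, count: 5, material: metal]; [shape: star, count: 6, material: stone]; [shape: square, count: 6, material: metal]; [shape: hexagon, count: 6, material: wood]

Rejected, Rejected, Rejected, Rejected, Accepted

The rule appears to be: material is wood.
[shape: triangle, count: 9, material: stone] → material is stone → Rejected. [shape: square, count: 5, material: metal] → material is metal → Rejected. [shape: star, count: 6, material: stone] → material is stone → Rejected. [shape: square, count: 6, material: metal] → material is metal → Rejected. [shape: hexagon, count: 6, material: wood] → material is wood → Accepted.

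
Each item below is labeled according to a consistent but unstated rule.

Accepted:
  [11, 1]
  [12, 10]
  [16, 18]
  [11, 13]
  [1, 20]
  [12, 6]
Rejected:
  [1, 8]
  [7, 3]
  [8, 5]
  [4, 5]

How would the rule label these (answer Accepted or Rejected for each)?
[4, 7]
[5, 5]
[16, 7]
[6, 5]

Rejected, Rejected, Accepted, Rejected

All 'Accepted' examples share one property — max ≥ 10 — and every 'Rejected' example lacks it.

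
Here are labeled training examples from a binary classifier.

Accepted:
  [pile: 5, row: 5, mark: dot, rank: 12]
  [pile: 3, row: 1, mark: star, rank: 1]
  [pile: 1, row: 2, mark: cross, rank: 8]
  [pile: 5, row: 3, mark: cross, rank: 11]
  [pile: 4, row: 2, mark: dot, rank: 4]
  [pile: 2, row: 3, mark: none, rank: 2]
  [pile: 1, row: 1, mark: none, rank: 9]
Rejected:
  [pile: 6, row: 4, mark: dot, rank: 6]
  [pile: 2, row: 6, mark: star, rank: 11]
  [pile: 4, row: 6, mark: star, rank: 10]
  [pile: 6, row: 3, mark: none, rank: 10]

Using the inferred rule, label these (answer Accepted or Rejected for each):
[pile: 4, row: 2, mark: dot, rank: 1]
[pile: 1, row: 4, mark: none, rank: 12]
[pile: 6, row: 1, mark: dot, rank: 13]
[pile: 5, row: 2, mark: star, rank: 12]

The rule appears to be: pile ≤ 5 AND row ≤ 5.

Accepted, Accepted, Rejected, Accepted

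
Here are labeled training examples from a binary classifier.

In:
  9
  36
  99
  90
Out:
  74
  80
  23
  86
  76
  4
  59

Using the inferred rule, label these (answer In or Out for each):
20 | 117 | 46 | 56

Out, In, Out, Out

The pattern is that an item is 'In' exactly when: multiple of 3.
20: 20 = 3·6 + 2, does not satisfy this → Out.
117: 117 = 3·39, fits → In.
46: 46 = 3·15 + 1, does not satisfy this → Out.
56: 56 = 3·18 + 2, does not satisfy this → Out.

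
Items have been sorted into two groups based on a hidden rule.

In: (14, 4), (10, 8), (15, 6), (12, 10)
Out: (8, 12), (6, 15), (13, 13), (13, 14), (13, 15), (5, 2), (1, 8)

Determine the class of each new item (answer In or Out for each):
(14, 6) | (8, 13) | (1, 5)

In, Out, Out

All 'In' examples share one property — first > second AND sum ≥ 9 — and every 'Out' example lacks it.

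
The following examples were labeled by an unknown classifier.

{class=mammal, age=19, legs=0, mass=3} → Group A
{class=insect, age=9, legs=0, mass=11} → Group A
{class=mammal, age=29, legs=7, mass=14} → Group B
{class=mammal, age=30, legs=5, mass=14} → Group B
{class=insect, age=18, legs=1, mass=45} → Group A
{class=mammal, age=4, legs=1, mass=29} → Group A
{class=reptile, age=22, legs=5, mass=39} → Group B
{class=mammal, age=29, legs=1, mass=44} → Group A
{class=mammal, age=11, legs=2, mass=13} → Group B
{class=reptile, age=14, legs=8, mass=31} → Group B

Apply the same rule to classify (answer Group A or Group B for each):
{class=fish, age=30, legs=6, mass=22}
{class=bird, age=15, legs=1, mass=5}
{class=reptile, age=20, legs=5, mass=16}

The distinguishing property — legs ≤ 1 — holds for all the 'Group A' cases and none of the 'Group B' cases.
{class=fish, age=30, legs=6, mass=22}: legs = 6, fails the rule → Group B. {class=bird, age=15, legs=1, mass=5}: legs = 1, qualifies → Group A. {class=reptile, age=20, legs=5, mass=16}: legs = 5, fails the rule → Group B.

Group B, Group A, Group B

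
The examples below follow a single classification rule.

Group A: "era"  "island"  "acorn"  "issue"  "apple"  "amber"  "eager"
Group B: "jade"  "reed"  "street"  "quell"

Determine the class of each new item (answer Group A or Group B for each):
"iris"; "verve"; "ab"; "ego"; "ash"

Comparing the two groups points to one rule — starts with a vowel.

Group A, Group B, Group A, Group A, Group A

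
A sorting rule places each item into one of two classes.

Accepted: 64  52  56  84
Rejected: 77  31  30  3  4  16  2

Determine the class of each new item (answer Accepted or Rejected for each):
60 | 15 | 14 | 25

The simplest hypothesis consistent with all the labels is: even AND at least 31.

Accepted, Rejected, Rejected, Rejected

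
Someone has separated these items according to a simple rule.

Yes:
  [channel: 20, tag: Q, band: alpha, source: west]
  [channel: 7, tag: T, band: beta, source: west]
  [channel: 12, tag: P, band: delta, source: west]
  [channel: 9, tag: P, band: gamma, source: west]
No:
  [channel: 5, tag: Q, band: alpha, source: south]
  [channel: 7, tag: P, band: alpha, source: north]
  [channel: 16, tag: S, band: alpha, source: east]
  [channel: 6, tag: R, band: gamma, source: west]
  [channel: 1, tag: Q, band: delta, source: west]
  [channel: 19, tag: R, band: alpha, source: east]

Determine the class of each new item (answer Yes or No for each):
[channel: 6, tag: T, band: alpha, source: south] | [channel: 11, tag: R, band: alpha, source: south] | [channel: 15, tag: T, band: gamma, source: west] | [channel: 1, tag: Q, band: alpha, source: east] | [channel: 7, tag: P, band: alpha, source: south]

No, No, Yes, No, No

A rule that fits every label: source is west AND channel ≥ 7 — true of each 'Yes' example, false of each 'No' one.
[channel: 6, tag: T, band: alpha, source: south] → source is south, channel = 6 → No. [channel: 11, tag: R, band: alpha, source: south] → source is south, channel = 11 → No. [channel: 15, tag: T, band: gamma, source: west] → source is west, channel = 15 → Yes. [channel: 1, tag: Q, band: alpha, source: east] → source is east, channel = 1 → No. [channel: 7, tag: P, band: alpha, source: south] → source is south, channel = 7 → No.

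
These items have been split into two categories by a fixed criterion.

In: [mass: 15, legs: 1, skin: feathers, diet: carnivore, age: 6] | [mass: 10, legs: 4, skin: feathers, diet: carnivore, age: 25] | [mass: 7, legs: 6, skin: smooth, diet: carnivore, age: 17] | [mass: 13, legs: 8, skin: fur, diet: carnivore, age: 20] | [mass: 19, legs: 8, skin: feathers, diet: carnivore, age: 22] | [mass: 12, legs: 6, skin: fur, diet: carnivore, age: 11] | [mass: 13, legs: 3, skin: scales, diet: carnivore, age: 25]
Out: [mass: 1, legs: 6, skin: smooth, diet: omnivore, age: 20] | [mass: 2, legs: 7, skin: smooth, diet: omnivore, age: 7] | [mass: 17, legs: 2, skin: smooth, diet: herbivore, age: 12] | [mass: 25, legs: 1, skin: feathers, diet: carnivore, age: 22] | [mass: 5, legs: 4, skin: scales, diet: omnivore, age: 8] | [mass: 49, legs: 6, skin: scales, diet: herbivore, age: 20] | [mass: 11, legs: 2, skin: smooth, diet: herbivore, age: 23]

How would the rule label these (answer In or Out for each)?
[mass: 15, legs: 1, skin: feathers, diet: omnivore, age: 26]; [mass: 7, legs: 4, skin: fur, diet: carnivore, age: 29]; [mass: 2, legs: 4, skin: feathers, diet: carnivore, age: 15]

Out, In, In

The rule appears to be: diet is carnivore AND mass ≤ 19.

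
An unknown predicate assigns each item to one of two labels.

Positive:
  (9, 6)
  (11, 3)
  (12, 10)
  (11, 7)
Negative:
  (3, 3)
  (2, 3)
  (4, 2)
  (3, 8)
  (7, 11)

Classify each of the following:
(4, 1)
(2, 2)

The simplest hypothesis consistent with all the labels is: first ≥ 8.
(4, 1): first 4, fails the rule → Negative.
(2, 2): first 2, fails the rule → Negative.

Negative, Negative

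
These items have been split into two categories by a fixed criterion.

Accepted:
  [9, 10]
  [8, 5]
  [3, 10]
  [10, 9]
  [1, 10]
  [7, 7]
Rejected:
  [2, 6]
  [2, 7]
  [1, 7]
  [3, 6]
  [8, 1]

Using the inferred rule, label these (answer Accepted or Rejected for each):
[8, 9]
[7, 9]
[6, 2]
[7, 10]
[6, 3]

One predicate separates the groups cleanly: sum ≥ 11.
[8, 9] → 8+9 = 17 → Accepted. [7, 9] → 7+9 = 16 → Accepted. [6, 2] → 6+2 = 8 → Rejected. [7, 10] → 7+10 = 17 → Accepted. [6, 3] → 6+3 = 9 → Rejected.

Accepted, Accepted, Rejected, Accepted, Rejected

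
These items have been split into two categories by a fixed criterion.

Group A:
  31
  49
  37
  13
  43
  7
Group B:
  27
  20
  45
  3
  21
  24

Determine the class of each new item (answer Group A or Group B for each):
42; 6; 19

The simplest hypothesis consistent with all the labels is: ≡ 1 (mod 3).
42 → 42 mod 3 = 0 → Group B.
6 → 6 mod 3 = 0 → Group B.
19 → 19 mod 3 = 1 → Group A.

Group B, Group B, Group A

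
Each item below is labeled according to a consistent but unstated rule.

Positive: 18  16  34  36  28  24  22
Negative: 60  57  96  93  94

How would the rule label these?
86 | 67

Every 'Positive' example satisfies: at most 36. None of the 'Negative' examples do.

Negative, Negative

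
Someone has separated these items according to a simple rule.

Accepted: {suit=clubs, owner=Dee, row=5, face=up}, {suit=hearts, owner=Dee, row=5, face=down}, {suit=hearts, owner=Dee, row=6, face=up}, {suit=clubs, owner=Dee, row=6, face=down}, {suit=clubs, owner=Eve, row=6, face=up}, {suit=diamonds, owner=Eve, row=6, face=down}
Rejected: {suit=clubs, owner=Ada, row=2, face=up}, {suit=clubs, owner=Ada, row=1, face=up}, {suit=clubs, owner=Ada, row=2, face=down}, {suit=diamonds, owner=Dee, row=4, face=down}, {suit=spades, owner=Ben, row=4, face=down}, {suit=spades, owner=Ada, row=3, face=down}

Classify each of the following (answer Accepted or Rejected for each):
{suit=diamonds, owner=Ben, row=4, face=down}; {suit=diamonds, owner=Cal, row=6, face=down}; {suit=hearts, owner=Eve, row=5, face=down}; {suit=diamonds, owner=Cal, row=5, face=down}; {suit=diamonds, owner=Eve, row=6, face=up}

Rejected, Accepted, Accepted, Accepted, Accepted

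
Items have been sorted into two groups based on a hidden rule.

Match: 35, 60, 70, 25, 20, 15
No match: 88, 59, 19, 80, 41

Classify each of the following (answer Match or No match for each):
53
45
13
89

No match, Match, No match, No match

One predicate separates the groups cleanly: multiple of 5 AND at most 70.
53 — 53 = 5·10 + 3, 53 ≤ 70, hence No match.
45 — 45 = 5·9, 45 ≤ 70, hence Match.
13 — 13 = 5·2 + 3, 13 ≤ 70, hence No match.
89 — 89 = 5·17 + 4, 89 > 70, hence No match.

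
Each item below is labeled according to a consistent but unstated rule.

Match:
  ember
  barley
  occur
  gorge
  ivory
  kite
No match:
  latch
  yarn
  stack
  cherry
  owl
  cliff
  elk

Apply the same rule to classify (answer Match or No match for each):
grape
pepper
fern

Match, Match, No match

'Match' ⟺ has ≥ 2 vowels.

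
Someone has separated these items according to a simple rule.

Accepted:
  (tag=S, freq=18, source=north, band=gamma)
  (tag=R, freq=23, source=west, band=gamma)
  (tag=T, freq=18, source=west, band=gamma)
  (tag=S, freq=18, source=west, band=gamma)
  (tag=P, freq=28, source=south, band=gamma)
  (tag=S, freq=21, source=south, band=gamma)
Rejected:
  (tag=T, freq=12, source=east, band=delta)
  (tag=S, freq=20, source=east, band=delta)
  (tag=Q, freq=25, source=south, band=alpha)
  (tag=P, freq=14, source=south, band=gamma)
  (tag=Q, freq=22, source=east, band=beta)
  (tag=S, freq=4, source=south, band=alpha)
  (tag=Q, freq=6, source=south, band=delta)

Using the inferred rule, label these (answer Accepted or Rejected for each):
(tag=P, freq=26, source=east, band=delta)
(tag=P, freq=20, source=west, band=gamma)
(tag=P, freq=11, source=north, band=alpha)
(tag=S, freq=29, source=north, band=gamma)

Rejected, Accepted, Rejected, Accepted

The common property of the 'Accepted' items is: band is gamma AND freq ≥ 18. No 'Rejected' item has it.
(tag=P, freq=26, source=east, band=delta): band is delta, freq = 26, fails this test → Rejected. (tag=P, freq=20, source=west, band=gamma): band is gamma, freq = 20, passes → Accepted. (tag=P, freq=11, source=north, band=alpha): band is alpha, freq = 11, fails this test → Rejected. (tag=S, freq=29, source=north, band=gamma): band is gamma, freq = 29, passes → Accepted.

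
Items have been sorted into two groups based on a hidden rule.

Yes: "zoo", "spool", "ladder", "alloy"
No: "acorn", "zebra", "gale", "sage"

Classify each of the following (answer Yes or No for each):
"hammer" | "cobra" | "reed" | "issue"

Yes, No, Yes, Yes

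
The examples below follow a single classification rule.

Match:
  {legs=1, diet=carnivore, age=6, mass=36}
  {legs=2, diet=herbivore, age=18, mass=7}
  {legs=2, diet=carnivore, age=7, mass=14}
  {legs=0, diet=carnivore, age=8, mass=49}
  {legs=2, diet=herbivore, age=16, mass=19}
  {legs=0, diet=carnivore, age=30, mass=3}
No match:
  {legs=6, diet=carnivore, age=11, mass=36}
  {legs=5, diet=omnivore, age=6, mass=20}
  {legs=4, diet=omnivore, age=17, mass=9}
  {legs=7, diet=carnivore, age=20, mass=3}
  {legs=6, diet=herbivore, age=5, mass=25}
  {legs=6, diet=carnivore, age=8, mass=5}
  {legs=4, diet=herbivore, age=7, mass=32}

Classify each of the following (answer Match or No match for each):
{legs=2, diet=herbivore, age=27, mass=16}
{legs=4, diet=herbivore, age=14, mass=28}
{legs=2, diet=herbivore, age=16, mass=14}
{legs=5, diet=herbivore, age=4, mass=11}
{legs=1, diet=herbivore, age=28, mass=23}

Match, No match, Match, No match, Match

The simplest hypothesis consistent with all the labels is: legs ≤ 2.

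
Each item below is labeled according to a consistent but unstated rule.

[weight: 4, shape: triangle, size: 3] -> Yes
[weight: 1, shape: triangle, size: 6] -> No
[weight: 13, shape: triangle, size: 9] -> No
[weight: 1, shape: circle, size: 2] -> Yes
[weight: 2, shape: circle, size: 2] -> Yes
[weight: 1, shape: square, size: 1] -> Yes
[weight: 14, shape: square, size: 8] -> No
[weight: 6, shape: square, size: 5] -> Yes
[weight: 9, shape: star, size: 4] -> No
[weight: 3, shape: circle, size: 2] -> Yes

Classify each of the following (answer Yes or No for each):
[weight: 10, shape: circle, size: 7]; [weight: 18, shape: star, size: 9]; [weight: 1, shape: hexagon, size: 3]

No, No, Yes

The rule appears to be: size ≤ 5 AND weight ≤ 6.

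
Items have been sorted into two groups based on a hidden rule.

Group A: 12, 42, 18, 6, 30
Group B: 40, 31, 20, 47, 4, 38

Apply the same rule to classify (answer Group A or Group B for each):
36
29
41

Group A, Group B, Group B

Every 'Group A' example satisfies: multiple of 3. None of the 'Group B' examples do.
Group A: 36, since 36 = 3·12. Group B: 29, since 29 = 3·9 + 2. Group B: 41, since 41 = 3·13 + 2.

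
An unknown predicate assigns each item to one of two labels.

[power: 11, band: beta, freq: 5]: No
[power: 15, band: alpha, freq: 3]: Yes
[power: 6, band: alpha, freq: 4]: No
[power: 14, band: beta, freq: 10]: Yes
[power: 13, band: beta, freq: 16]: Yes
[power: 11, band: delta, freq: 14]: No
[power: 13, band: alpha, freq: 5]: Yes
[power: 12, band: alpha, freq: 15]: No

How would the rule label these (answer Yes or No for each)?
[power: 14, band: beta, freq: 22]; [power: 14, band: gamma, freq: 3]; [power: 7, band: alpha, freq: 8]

Rule: power ≥ 13. This holds for each 'Yes' example and fails for each 'No' one.

Yes, Yes, No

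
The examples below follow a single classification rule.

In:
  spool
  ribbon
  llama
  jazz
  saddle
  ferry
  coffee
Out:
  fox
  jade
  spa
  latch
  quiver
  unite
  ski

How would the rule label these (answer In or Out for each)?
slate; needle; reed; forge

The classifier is using: has a double letter.
slate: no doubled letter — does not fit, so Out.
needle: 'ee' doubled — satisfies this, so In.
reed: 'ee' doubled — satisfies this, so In.
forge: no doubled letter — does not fit, so Out.

Out, In, In, Out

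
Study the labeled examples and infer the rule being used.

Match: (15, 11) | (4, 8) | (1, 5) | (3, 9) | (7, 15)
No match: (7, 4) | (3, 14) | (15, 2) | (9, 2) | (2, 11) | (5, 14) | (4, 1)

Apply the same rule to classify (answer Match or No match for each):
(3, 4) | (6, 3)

No match, No match

The rule appears to be: sum is even.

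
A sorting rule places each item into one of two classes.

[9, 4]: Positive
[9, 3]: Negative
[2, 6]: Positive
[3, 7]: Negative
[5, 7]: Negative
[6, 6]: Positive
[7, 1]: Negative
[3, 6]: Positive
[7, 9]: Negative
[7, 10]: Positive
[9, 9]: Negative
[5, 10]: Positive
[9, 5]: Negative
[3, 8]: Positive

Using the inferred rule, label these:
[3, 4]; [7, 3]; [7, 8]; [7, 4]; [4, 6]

Positive, Negative, Positive, Positive, Positive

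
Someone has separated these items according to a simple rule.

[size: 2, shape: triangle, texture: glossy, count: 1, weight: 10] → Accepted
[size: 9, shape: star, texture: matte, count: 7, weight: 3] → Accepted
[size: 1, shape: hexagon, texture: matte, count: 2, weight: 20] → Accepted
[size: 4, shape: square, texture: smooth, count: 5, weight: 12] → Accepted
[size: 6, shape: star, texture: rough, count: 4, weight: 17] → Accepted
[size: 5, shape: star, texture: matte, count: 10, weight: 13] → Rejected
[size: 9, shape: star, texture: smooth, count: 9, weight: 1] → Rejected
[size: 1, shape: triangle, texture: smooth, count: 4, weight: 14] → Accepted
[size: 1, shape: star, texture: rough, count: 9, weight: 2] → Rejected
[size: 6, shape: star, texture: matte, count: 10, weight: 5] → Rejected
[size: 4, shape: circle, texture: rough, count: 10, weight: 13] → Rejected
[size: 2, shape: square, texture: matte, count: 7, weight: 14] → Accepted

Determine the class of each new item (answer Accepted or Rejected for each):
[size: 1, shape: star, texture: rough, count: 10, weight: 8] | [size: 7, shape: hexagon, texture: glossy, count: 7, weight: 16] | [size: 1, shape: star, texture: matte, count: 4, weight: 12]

A rule that fits every label: count ≤ 7 — true of each 'Accepted' example, false of each 'Rejected' one.

Rejected, Accepted, Accepted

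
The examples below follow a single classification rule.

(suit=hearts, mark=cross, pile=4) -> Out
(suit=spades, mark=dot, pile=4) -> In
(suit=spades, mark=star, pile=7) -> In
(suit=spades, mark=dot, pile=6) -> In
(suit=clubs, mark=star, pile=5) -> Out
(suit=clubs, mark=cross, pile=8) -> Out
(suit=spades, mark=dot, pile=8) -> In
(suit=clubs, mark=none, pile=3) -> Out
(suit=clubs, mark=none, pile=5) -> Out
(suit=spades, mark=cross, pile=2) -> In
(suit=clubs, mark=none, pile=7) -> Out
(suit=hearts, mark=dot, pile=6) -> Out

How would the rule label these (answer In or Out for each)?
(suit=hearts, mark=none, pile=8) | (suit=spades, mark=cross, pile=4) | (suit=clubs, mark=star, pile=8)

Out, In, Out

One predicate separates the groups cleanly: suit is spades.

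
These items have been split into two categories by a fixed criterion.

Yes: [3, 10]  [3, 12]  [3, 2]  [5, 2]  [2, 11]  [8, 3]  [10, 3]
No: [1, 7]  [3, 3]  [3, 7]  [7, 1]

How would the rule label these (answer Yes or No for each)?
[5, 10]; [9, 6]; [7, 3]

Rule: sum is odd. This holds for each 'Yes' example and fails for each 'No' one.
[5, 10] → 5+10 = 15 → Yes. [9, 6] → 9+6 = 15 → Yes. [7, 3] → 7+3 = 10 → No.

Yes, Yes, No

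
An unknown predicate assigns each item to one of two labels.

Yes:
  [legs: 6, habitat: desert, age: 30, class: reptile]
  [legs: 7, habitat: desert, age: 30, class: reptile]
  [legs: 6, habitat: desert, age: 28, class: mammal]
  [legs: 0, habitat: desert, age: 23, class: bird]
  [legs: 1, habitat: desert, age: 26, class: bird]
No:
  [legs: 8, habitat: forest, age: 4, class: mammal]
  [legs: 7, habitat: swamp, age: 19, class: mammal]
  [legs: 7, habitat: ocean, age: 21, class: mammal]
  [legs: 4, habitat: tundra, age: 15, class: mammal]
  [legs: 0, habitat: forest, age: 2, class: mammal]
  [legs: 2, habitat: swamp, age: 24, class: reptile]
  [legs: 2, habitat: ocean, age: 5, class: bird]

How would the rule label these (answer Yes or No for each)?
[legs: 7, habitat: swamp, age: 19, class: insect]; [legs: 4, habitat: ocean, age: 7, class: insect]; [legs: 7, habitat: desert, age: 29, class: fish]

Comparing the two groups points to one rule — habitat is desert.
[legs: 7, habitat: swamp, age: 19, class: insect] — habitat is swamp, hence No. [legs: 4, habitat: ocean, age: 7, class: insect] — habitat is ocean, hence No. [legs: 7, habitat: desert, age: 29, class: fish] — habitat is desert, hence Yes.

No, No, Yes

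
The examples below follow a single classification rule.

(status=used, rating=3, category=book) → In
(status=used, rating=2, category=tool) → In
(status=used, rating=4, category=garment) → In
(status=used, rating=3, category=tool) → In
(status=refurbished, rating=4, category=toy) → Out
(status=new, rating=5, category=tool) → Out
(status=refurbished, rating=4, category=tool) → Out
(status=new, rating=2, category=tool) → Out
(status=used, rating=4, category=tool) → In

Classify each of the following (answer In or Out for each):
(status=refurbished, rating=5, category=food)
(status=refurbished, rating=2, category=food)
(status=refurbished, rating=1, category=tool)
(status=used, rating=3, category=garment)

Rule: status is used. This holds for each 'In' example and fails for each 'Out' one.
(status=refurbished, rating=5, category=food) — status is refurbished, hence Out. (status=refurbished, rating=2, category=food) — status is refurbished, hence Out. (status=refurbished, rating=1, category=tool) — status is refurbished, hence Out. (status=used, rating=3, category=garment) — status is used, hence In.

Out, Out, Out, In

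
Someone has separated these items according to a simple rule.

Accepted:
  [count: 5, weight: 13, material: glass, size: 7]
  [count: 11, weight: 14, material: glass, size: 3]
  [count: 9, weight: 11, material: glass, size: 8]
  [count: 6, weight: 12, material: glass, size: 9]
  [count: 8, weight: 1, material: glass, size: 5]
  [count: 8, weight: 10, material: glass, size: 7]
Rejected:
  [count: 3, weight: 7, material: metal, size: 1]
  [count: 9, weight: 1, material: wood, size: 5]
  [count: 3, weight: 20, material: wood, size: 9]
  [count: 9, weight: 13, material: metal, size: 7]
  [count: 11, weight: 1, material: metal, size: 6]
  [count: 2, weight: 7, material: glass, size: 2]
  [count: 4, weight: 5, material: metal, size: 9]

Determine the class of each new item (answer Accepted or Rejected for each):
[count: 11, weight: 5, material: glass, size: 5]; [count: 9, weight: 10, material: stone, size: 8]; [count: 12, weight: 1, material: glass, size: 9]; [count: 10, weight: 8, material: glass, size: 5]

Accepted, Rejected, Accepted, Accepted

The classifier is using: material is glass AND size ≥ 3.
Accepted: [count: 11, weight: 5, material: glass, size: 5], since material is glass, size = 5. Rejected: [count: 9, weight: 10, material: stone, size: 8], since material is stone, size = 8. Accepted: [count: 12, weight: 1, material: glass, size: 9], since material is glass, size = 9. Accepted: [count: 10, weight: 8, material: glass, size: 5], since material is glass, size = 5.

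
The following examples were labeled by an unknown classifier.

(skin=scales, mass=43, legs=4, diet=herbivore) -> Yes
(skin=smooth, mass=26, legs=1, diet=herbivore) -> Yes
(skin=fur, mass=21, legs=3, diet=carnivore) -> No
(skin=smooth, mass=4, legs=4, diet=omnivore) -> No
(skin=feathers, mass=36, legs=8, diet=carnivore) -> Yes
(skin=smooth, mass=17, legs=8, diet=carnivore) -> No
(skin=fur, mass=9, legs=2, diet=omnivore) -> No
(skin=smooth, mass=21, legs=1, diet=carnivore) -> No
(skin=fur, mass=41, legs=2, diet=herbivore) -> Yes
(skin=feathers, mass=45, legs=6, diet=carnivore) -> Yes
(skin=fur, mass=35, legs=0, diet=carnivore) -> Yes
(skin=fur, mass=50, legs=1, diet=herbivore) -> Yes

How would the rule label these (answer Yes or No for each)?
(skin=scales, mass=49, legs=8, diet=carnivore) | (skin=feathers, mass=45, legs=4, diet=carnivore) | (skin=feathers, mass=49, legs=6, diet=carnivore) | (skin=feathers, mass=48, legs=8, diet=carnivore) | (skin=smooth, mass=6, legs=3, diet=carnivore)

The simplest hypothesis consistent with all the labels is: mass ≥ 26.
Yes: (skin=scales, mass=49, legs=8, diet=carnivore), since mass = 49. Yes: (skin=feathers, mass=45, legs=4, diet=carnivore), since mass = 45. Yes: (skin=feathers, mass=49, legs=6, diet=carnivore), since mass = 49. Yes: (skin=feathers, mass=48, legs=8, diet=carnivore), since mass = 48. No: (skin=smooth, mass=6, legs=3, diet=carnivore), since mass = 6.

Yes, Yes, Yes, Yes, No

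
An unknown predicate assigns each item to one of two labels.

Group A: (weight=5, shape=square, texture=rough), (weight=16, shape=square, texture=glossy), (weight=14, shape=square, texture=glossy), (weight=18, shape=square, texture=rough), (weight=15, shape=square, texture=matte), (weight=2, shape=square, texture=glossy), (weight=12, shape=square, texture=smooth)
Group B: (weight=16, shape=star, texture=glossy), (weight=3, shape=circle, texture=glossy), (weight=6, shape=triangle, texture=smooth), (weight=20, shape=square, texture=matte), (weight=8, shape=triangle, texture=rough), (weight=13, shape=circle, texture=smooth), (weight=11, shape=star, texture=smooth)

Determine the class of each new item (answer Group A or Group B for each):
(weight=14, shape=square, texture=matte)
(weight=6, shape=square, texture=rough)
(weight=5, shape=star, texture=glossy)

The pattern is that an item is 'Group A' exactly when: shape is square AND weight ≤ 18.
(weight=14, shape=square, texture=matte) → shape is square, weight = 14 → Group A. (weight=6, shape=square, texture=rough) → shape is square, weight = 6 → Group A. (weight=5, shape=star, texture=glossy) → shape is star, weight = 5 → Group B.

Group A, Group A, Group B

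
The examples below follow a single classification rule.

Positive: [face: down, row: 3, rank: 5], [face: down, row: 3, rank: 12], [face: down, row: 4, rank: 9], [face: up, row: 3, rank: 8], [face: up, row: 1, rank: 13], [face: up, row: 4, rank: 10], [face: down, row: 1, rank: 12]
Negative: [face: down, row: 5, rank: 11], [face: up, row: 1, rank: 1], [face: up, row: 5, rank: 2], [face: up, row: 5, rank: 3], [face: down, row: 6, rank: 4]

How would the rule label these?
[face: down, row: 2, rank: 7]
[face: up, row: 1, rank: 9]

Positive, Positive

One predicate separates the groups cleanly: row ≤ 4 AND rank ≥ 2.
[face: down, row: 2, rank: 7] → row = 2, rank = 7 → Positive.
[face: up, row: 1, rank: 9] → row = 1, rank = 9 → Positive.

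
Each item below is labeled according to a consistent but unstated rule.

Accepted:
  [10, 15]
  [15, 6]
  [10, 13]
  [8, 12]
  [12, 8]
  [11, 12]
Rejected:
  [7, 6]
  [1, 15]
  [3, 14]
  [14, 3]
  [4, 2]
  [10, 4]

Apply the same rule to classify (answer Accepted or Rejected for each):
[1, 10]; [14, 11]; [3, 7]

Rejected, Accepted, Rejected

The common property of the 'Accepted' items is: sum ≥ 20. No 'Rejected' item has it.
Rejected: [1, 10], since 1+10 = 11. Accepted: [14, 11], since 14+11 = 25. Rejected: [3, 7], since 3+7 = 10.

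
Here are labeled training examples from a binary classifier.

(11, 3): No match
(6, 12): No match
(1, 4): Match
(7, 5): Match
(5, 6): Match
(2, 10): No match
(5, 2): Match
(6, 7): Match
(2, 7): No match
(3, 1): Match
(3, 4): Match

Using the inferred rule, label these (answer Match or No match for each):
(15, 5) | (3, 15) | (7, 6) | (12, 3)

No match, No match, Match, No match

The classifier is using: |first − second| ≤ 3.
(15, 5) → |15−5| = 10 → No match. (3, 15) → |3−15| = 12 → No match. (7, 6) → |7−6| = 1 → Match. (12, 3) → |12−3| = 9 → No match.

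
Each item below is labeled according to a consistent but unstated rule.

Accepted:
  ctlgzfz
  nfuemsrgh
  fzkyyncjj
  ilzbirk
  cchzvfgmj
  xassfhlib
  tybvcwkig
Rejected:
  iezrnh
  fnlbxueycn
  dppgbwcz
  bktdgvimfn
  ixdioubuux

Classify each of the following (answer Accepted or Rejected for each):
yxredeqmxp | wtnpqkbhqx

'Accepted' ⟺ odd length.
Rejected: yxredeqmxp, since length 10. Rejected: wtnpqkbhqx, since length 10.

Rejected, Rejected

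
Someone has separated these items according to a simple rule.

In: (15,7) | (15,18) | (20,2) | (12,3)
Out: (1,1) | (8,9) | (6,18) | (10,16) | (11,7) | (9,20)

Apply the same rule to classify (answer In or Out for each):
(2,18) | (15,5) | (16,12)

A rule that fits every label: first ≥ 12 — true of each 'In' example, false of each 'Out' one.

Out, In, In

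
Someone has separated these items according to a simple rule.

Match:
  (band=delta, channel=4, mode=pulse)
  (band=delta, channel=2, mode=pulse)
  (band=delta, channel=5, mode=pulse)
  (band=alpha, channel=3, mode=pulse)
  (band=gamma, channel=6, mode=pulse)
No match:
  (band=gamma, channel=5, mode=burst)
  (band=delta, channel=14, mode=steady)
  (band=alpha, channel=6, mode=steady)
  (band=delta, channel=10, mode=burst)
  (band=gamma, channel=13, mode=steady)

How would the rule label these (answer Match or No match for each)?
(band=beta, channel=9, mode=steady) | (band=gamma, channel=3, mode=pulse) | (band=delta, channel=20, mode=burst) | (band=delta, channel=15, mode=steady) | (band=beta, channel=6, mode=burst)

One predicate separates the groups cleanly: mode is pulse.
(band=beta, channel=9, mode=steady): No match (mode is steady). (band=gamma, channel=3, mode=pulse): Match (mode is pulse). (band=delta, channel=20, mode=burst): No match (mode is burst). (band=delta, channel=15, mode=steady): No match (mode is steady). (band=beta, channel=6, mode=burst): No match (mode is burst).

No match, Match, No match, No match, No match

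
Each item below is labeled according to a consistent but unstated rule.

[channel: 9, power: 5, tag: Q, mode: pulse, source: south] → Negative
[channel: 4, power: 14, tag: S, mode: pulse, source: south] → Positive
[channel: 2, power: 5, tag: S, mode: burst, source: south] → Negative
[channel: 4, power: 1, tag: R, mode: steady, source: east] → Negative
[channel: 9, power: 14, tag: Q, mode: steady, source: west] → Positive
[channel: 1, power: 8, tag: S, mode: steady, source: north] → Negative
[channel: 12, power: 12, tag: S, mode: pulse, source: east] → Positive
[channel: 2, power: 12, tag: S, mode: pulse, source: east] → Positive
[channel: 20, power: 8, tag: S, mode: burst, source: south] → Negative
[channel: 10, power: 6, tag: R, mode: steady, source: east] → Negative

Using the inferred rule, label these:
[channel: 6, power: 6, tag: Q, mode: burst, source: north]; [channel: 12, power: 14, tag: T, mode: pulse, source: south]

Rule: power ≥ 12. This holds for each 'Positive' example and fails for each 'Negative' one.
[channel: 6, power: 6, tag: Q, mode: burst, source: north] — power = 6, hence Negative.
[channel: 12, power: 14, tag: T, mode: pulse, source: south] — power = 14, hence Positive.

Negative, Positive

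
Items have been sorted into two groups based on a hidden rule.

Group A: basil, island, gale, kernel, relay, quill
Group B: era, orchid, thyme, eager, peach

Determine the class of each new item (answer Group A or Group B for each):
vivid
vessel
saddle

Group B, Group A, Group A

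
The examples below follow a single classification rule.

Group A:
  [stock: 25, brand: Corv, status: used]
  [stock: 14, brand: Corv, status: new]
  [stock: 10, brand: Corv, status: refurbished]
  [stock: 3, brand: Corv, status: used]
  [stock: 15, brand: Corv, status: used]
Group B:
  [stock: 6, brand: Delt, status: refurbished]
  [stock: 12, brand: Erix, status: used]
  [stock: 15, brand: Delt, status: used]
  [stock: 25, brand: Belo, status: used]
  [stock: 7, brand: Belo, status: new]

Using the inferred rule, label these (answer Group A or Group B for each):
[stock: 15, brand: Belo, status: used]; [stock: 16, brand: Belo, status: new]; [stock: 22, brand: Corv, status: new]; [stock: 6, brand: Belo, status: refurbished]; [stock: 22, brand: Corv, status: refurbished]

Group B, Group B, Group A, Group B, Group A

The distinguishing property — brand is Corv — holds for all the 'Group A' cases and none of the 'Group B' cases.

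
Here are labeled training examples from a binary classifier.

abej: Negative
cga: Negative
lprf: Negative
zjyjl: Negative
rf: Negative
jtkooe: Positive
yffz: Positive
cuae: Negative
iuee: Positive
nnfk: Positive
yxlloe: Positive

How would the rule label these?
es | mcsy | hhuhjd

The classifier is using: has a double letter.
es — no doubled letter, hence Negative. mcsy — no doubled letter, hence Negative. hhuhjd — 'hh' doubled, hence Positive.

Negative, Negative, Positive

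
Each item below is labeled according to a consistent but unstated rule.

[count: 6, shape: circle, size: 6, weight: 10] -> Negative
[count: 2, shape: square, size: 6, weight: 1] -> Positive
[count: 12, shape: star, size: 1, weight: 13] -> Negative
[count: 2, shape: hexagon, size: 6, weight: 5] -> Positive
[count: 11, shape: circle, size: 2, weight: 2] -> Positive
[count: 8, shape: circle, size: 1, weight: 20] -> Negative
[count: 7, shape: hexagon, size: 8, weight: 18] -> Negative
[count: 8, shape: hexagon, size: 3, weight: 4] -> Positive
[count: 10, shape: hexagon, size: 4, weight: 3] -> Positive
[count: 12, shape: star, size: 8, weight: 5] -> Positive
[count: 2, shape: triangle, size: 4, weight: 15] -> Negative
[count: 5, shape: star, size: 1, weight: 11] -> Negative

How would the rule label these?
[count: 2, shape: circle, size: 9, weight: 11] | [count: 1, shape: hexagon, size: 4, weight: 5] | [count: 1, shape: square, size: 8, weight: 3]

Negative, Positive, Positive

The pattern is that an item is 'Positive' exactly when: weight ≤ 5.
[count: 2, shape: circle, size: 9, weight: 11] → weight = 11 → Negative. [count: 1, shape: hexagon, size: 4, weight: 5] → weight = 5 → Positive. [count: 1, shape: square, size: 8, weight: 3] → weight = 3 → Positive.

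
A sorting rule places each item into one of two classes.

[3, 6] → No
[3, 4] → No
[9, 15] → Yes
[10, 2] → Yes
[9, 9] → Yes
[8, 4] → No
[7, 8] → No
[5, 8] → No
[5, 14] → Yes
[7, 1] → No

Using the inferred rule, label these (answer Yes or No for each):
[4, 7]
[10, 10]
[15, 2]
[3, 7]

The common property of the 'Yes' items is: max ≥ 9. No 'No' item has it.
[4, 7] → max 7 → No. [10, 10] → max 10 → Yes. [15, 2] → max 15 → Yes. [3, 7] → max 7 → No.

No, Yes, Yes, No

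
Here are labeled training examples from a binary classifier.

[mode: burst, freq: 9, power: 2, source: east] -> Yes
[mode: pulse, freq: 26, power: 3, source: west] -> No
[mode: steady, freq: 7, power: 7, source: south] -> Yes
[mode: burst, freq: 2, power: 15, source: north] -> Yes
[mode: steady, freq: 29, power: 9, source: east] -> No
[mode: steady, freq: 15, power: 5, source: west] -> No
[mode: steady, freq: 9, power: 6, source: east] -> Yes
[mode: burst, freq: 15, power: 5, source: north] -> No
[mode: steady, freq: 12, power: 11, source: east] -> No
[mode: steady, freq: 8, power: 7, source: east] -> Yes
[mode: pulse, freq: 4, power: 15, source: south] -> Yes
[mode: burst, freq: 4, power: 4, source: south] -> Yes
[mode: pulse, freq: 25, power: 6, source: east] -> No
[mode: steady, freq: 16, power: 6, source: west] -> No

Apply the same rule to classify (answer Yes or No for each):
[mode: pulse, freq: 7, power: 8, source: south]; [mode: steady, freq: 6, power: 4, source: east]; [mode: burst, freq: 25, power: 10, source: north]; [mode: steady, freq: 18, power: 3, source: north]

The common property of the 'Yes' items is: freq ≤ 9. No 'No' item has it.
[mode: pulse, freq: 7, power: 8, source: south] → freq = 7 → Yes.
[mode: steady, freq: 6, power: 4, source: east] → freq = 6 → Yes.
[mode: burst, freq: 25, power: 10, source: north] → freq = 25 → No.
[mode: steady, freq: 18, power: 3, source: north] → freq = 18 → No.

Yes, Yes, No, No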